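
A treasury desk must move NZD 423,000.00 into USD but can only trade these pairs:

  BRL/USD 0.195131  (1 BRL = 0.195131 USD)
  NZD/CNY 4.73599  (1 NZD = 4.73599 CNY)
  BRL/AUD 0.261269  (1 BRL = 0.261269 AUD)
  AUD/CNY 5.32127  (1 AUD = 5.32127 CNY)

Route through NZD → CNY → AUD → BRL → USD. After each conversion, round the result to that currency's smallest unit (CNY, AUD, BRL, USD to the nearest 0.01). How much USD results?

USD 281,173.41

NZD 423,000.00 × 4.73599 = CNY 2,003,323.77
CNY 2,003,323.77 ÷ 5.32127 = AUD 376,474.75
AUD 376,474.75 ÷ 0.261269 = BRL 1,440,946.88
BRL 1,440,946.88 × 0.195131 = USD 281,173.41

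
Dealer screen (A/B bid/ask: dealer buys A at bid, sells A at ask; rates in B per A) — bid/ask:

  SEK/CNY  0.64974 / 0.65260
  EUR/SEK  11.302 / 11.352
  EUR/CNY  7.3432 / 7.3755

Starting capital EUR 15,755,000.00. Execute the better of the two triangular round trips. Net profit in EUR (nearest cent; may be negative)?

Best loop EUR → SEK → CNY → EUR:
EUR 15,755,000.00 × 11.302 (sell EUR at bid) = SEK 178,063,010.00
SEK 178,063,010.00 × 0.64974 (sell SEK at bid) = CNY 115,694,660.12
CNY 115,694,660.12 ÷ 7.3755 (buy EUR at ask) = EUR 15,686,348.06

Net result: EUR -68,651.94 (no profitable arbitrage after spreads)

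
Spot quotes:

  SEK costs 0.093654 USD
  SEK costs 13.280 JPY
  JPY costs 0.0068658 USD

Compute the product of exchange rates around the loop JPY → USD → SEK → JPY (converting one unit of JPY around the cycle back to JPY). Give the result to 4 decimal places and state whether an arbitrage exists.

Around JPY → USD → SEK → JPY: 1 × 0.0068658 ÷ 0.093654 × 13.280 = 0.973560
Product < 1; profitable direction is JPY → SEK → USD → JPY.

0.9736 (arbitrage exists)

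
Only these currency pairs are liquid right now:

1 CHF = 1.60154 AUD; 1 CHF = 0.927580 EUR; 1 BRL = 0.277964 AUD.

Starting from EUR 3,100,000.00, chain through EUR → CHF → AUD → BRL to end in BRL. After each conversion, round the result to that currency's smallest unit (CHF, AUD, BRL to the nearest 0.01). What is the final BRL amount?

BRL 19,255,710.85

EUR 3,100,000.00 ÷ 0.927580 = CHF 3,342,029.80
CHF 3,342,029.80 × 1.60154 = AUD 5,352,394.41
AUD 5,352,394.41 ÷ 0.277964 = BRL 19,255,710.85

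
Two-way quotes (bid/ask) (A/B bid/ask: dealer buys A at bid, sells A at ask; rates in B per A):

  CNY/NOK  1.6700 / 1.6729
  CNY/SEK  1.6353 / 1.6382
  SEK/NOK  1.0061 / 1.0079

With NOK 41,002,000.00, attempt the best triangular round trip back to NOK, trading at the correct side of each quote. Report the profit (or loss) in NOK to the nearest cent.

Net profit: NOK 468,297.00

Best loop NOK → SEK → CNY → NOK:
NOK 41,002,000.00 ÷ 1.0079 (buy SEK at ask) = SEK 40,680,623.08
SEK 40,680,623.08 ÷ 1.6382 (buy CNY at ask) = CNY 24,832,513.17
CNY 24,832,513.17 × 1.6700 (sell CNY at bid) = NOK 41,470,297.00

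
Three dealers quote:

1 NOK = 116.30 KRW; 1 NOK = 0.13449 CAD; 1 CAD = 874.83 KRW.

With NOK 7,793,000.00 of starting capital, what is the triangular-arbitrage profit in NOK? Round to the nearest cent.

Profit: NOK 90,854.90

Profitable loop is NOK → CAD → KRW → NOK:
NOK 7,793,000.00 × 0.13449 = CAD 1,048,080.57
CAD 1,048,080.57 × 874.83 = KRW 916,892,325
KRW 916,892,325 ÷ 116.30 = NOK 7,883,854.90
Profit = NOK 7,883,854.90 − NOK 7,793,000.00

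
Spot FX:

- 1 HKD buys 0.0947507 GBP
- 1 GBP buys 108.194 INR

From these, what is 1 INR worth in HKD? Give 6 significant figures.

INR/HKD = 0.0975471

1 INR ÷ 108.194 = 0.00924266 GBP
0.00924266 GBP ÷ 0.0947507 = 0.0975471 HKD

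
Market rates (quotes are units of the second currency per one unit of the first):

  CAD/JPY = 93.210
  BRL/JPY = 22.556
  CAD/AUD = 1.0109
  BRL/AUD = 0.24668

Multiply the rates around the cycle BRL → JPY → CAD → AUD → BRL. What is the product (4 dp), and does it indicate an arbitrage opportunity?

Around BRL → JPY → CAD → AUD → BRL: 1 × 22.556 ÷ 93.210 × 1.0109 ÷ 0.24668 = 0.991685
Product < 1; profitable direction is BRL → AUD → CAD → JPY → BRL.

0.9917 (arbitrage exists)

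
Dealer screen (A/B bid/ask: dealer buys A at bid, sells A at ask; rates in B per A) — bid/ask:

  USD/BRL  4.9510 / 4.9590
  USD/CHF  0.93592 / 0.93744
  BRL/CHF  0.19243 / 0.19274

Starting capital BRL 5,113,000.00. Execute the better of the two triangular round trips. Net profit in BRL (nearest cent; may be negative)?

Best loop BRL → CHF → USD → BRL:
BRL 5,113,000.00 × 0.19243 (sell BRL at bid) = CHF 983,894.59
CHF 983,894.59 ÷ 0.93744 (buy USD at ask) = USD 1,049,554.73
USD 1,049,554.73 × 4.9510 (sell USD at bid) = BRL 5,196,345.49

Net profit: BRL 83,345.49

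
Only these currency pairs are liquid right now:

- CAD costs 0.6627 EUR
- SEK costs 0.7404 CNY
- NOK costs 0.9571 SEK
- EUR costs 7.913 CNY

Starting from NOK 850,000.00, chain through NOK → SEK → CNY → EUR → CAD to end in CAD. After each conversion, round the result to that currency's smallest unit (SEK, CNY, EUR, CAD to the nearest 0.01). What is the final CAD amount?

CAD 114,864.15

NOK 850,000.00 × 0.9571 = SEK 813,535.00
SEK 813,535.00 × 0.7404 = CNY 602,341.31
CNY 602,341.31 ÷ 7.913 = EUR 76,120.47
EUR 76,120.47 ÷ 0.6627 = CAD 114,864.15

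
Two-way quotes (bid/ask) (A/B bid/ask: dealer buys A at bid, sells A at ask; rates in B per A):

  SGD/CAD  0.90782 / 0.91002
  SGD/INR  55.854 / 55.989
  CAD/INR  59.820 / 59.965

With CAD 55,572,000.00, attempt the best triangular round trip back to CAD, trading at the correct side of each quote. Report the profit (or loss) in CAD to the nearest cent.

Net profit: CAD 1,308,254.72

Best loop CAD → SGD → INR → CAD:
CAD 55,572,000.00 ÷ 0.91002 (buy SGD at ask) = SGD 61,066,789.74
SGD 61,066,789.74 × 55.854 (sell SGD at bid) = INR 3,410,824,474.19
INR 3,410,824,474.19 ÷ 59.965 (buy CAD at ask) = CAD 56,880,254.72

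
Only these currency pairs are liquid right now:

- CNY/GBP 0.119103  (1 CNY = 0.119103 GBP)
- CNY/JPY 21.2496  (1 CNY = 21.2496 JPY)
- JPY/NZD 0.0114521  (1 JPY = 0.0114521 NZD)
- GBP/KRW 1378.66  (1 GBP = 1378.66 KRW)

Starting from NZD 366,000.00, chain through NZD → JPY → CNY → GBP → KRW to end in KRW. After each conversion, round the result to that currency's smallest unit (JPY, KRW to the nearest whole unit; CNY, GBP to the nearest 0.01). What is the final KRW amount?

KRW 246,959,118

NZD 366,000.00 ÷ 0.0114521 = JPY 31,959,204
JPY 31,959,204 ÷ 21.2496 = CNY 1,503,990.85
CNY 1,503,990.85 × 0.119103 = GBP 179,129.82
GBP 179,129.82 × 1378.66 = KRW 246,959,118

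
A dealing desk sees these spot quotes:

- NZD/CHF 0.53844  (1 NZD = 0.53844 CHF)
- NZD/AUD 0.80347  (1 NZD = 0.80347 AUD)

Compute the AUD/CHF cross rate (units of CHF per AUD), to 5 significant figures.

AUD/CHF = 0.67014

1 AUD ÷ 0.80347 = 1.2446 NZD
1.2446 NZD × 0.53844 = 0.670143 CHF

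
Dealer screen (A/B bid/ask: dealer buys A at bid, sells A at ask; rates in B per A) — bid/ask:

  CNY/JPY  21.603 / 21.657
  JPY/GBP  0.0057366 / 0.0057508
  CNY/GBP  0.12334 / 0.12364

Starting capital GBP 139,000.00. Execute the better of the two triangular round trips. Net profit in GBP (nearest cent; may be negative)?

Best loop GBP → CNY → JPY → GBP:
GBP 139,000.00 ÷ 0.12364 (buy CNY at ask) = CNY 1,124,231.64
CNY 1,124,231.64 × 21.603 (sell CNY at bid) = JPY 24,286,776
JPY 24,286,776 × 0.0057366 (sell JPY at bid) = GBP 139,323.52

Net profit: GBP 323.52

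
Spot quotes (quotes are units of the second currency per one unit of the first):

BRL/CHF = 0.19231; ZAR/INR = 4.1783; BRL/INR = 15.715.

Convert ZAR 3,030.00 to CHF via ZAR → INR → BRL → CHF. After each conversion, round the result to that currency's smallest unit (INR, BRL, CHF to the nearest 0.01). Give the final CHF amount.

ZAR 3,030.00 × 4.1783 = INR 12,660.25
INR 12,660.25 ÷ 15.715 = BRL 805.62
BRL 805.62 × 0.19231 = CHF 154.93

CHF 154.93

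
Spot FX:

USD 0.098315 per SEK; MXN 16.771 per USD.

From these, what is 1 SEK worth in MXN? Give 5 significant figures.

SEK/MXN = 1.6488

1 SEK × 0.098315 = 0.098315 USD
0.098315 USD × 16.771 = 1.64884 MXN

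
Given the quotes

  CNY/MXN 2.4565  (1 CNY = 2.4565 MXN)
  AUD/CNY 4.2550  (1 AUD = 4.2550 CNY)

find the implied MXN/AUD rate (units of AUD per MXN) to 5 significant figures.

MXN/AUD = 0.095672

1 MXN ÷ 2.4565 = 0.407083 CNY
0.407083 CNY ÷ 4.2550 = 0.0956717 AUD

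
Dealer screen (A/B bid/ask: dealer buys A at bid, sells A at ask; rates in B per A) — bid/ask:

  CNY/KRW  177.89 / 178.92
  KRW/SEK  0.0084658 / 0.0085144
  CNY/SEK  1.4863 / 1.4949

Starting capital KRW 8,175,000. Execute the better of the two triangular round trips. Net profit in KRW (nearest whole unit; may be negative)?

Net profit: KRW 60,598

Best loop KRW → SEK → CNY → KRW:
KRW 8,175,000 × 0.0084658 (sell KRW at bid) = SEK 69,207.92
SEK 69,207.92 ÷ 1.4949 (buy CNY at ask) = CNY 46,296.02
CNY 46,296.02 × 177.89 (sell CNY at bid) = KRW 8,235,598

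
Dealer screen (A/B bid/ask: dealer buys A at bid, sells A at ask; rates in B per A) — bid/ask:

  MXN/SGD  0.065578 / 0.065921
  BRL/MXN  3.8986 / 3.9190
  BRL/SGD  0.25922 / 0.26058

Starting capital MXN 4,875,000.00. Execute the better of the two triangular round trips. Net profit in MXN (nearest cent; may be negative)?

Net profit: MXN 16,522.73

Best loop MXN → BRL → SGD → MXN:
MXN 4,875,000.00 ÷ 3.9190 (buy BRL at ask) = BRL 1,243,939.78
BRL 1,243,939.78 × 0.25922 (sell BRL at bid) = SGD 322,454.07
SGD 322,454.07 ÷ 0.065921 (buy MXN at ask) = MXN 4,891,522.73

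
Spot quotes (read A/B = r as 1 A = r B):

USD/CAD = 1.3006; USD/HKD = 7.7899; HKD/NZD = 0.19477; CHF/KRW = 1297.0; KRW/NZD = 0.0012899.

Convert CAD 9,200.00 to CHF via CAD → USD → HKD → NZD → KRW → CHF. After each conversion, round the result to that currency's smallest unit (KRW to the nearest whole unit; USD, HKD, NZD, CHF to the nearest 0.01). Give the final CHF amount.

CHF 6,415.08

CAD 9,200.00 ÷ 1.3006 = USD 7,073.66
USD 7,073.66 × 7.7899 = HKD 55,103.10
HKD 55,103.10 × 0.19477 = NZD 10,732.43
NZD 10,732.43 ÷ 0.0012899 = KRW 8,320,358
KRW 8,320,358 ÷ 1297.0 = CHF 6,415.08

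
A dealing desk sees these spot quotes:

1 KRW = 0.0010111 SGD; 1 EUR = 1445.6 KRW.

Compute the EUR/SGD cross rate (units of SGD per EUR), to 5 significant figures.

EUR/SGD = 1.4616

1 EUR × 1445.6 = 1445.6 KRW
1445.6 KRW × 0.0010111 = 1.46165 SGD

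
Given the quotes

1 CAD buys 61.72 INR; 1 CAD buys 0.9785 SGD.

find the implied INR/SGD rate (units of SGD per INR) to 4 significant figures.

1 INR ÷ 61.72 = 0.0162022 CAD
0.0162022 CAD × 0.9785 = 0.0158539 SGD

INR/SGD = 0.01585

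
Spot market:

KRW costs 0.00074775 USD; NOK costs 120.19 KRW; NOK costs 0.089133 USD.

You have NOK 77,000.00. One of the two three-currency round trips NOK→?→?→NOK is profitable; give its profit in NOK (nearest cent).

Profitable loop is NOK → KRW → USD → NOK:
NOK 77,000.00 × 120.19 = KRW 9,254,630
KRW 9,254,630 × 0.00074775 = USD 6,920.15
USD 6,920.15 ÷ 0.089133 = NOK 77,638.47
Profit = NOK 77,638.47 − NOK 77,000.00

Profit: NOK 638.47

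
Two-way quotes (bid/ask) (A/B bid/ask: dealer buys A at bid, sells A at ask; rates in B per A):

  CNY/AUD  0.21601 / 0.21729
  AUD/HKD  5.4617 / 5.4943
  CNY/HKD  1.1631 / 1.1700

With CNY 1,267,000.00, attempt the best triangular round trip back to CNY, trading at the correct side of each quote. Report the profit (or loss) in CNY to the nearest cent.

Net profit: CNY 10,592.79

Best loop CNY → AUD → HKD → CNY:
CNY 1,267,000.00 × 0.21601 (sell CNY at bid) = AUD 273,684.67
AUD 273,684.67 × 5.4617 (sell AUD at bid) = HKD 1,494,783.56
HKD 1,494,783.56 ÷ 1.1700 (buy CNY at ask) = CNY 1,277,592.79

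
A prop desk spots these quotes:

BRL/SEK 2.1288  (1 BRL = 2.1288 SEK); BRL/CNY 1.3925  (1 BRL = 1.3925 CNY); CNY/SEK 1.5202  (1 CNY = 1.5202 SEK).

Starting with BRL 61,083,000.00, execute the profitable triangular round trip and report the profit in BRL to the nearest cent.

Profit: BRL 343,997.53

Profitable loop is BRL → SEK → CNY → BRL:
BRL 61,083,000.00 × 2.1288 = SEK 130,033,490.40
SEK 130,033,490.40 ÷ 1.5202 = CNY 85,537,094.07
CNY 85,537,094.07 ÷ 1.3925 = BRL 61,426,997.53
Profit = BRL 61,426,997.53 − BRL 61,083,000.00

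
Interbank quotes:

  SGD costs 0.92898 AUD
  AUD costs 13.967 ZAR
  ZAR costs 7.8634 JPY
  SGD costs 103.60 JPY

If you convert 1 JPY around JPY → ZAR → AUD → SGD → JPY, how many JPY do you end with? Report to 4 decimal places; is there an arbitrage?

1.0154 (arbitrage exists)

Around JPY → ZAR → AUD → SGD → JPY: 1 ÷ 7.8634 ÷ 13.967 ÷ 0.92898 × 103.60 = 1.015406
Product > 1; profitable direction is JPY → ZAR → AUD → SGD → JPY.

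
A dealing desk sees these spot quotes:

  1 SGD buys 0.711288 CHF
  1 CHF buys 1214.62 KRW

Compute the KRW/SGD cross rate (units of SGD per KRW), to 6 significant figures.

1 KRW ÷ 1214.62 = 0.000823303 CHF
0.000823303 CHF ÷ 0.711288 = 0.00115748 SGD

KRW/SGD = 0.00115748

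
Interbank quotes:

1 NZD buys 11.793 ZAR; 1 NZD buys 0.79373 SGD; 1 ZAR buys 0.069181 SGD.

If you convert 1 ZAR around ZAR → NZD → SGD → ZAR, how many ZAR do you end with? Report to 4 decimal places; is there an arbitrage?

Around ZAR → NZD → SGD → ZAR: 1 ÷ 11.793 × 0.79373 ÷ 0.069181 = 0.972885
Product < 1; profitable direction is ZAR → SGD → NZD → ZAR.

0.9729 (arbitrage exists)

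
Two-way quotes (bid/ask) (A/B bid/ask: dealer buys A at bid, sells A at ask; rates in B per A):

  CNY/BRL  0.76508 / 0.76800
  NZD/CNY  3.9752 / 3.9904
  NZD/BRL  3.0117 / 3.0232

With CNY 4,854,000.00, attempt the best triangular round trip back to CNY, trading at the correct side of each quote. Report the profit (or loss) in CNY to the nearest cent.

Net profit: CNY 29,134.94

Best loop CNY → BRL → NZD → CNY:
CNY 4,854,000.00 × 0.76508 (sell CNY at bid) = BRL 3,713,698.32
BRL 3,713,698.32 ÷ 3.0232 (buy NZD at ask) = NZD 1,228,399.81
NZD 1,228,399.81 × 3.9752 (sell NZD at bid) = CNY 4,883,134.94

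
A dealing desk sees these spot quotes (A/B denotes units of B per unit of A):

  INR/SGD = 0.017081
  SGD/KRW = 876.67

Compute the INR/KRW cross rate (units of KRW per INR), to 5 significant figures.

1 INR × 0.017081 = 0.017081 SGD
0.017081 SGD × 876.67 = 14.9744 KRW

INR/KRW = 14.974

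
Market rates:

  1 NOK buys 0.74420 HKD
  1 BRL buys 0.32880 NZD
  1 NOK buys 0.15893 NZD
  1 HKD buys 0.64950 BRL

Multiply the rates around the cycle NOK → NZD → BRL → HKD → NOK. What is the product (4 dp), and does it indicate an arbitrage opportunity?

Around NOK → NZD → BRL → HKD → NOK: 1 × 0.15893 ÷ 0.32880 ÷ 0.64950 ÷ 0.74420 = 1.000012
Product ≈ 1 (deviation 0.001%, within rounding noise).

1.0000 (no arbitrage)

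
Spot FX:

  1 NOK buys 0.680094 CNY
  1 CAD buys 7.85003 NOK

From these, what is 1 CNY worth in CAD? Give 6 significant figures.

CNY/CAD = 0.187309

1 CNY ÷ 0.680094 = 1.47038 NOK
1.47038 NOK ÷ 7.85003 = 0.187309 CAD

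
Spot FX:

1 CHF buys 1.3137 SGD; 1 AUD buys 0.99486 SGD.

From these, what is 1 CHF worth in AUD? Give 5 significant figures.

1 CHF × 1.3137 = 1.3137 SGD
1.3137 SGD ÷ 0.99486 = 1.32049 AUD

CHF/AUD = 1.3205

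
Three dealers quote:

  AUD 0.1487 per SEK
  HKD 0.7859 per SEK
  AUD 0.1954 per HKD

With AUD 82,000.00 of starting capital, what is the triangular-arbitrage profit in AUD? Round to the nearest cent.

Profitable loop is AUD → SEK → HKD → AUD:
AUD 82,000.00 ÷ 0.1487 = SEK 551,445.86
SEK 551,445.86 × 0.7859 = HKD 433,381.30
HKD 433,381.30 × 0.1954 = AUD 84,682.71
Profit = AUD 84,682.71 − AUD 82,000.00

Profit: AUD 2,682.71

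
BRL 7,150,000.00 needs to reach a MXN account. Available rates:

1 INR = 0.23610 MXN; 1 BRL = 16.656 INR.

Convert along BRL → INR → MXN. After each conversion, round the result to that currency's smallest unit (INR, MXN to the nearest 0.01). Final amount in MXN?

BRL 7,150,000.00 × 16.656 = INR 119,090,400.00
INR 119,090,400.00 × 0.23610 = MXN 28,117,243.44

MXN 28,117,243.44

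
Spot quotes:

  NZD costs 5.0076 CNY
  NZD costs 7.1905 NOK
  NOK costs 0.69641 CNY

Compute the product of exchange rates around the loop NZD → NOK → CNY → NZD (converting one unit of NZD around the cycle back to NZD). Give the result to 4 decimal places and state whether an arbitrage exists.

1.0000 (no arbitrage)

Around NZD → NOK → CNY → NZD: 1 × 7.1905 × 0.69641 ÷ 5.0076 = 0.999987
Product ≈ 1 (deviation 0.001%, within rounding noise).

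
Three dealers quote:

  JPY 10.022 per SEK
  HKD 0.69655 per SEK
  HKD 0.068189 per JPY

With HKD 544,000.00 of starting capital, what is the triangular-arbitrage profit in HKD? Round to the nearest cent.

Profit: HKD 10,475.65

Profitable loop is HKD → JPY → SEK → HKD:
HKD 544,000.00 ÷ 0.068189 = JPY 7,977,826
JPY 7,977,826 ÷ 10.022 = SEK 796,031.36
SEK 796,031.36 × 0.69655 = HKD 554,475.65
Profit = HKD 554,475.65 − HKD 544,000.00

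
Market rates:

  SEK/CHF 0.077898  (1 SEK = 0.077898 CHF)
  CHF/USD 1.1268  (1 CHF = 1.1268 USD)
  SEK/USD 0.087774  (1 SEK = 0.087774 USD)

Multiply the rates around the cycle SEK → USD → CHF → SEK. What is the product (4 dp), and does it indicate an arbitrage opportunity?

Around SEK → USD → CHF → SEK: 1 × 0.087774 ÷ 1.1268 ÷ 0.077898 = 0.999983
Product ≈ 1 (deviation 0.002%, within rounding noise).

1.0000 (no arbitrage)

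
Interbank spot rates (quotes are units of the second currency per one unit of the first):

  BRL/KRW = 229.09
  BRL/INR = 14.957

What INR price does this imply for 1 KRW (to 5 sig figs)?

KRW/INR = 0.065289

1 KRW ÷ 229.09 = 0.0043651 BRL
0.0043651 BRL × 14.957 = 0.0652888 INR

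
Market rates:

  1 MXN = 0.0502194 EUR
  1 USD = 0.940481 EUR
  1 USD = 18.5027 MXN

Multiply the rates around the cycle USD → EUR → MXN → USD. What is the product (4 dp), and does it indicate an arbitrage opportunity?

1.0121 (arbitrage exists)

Around USD → EUR → MXN → USD: 1 × 0.940481 ÷ 0.0502194 ÷ 18.5027 = 1.012147
Product > 1; profitable direction is USD → EUR → MXN → USD.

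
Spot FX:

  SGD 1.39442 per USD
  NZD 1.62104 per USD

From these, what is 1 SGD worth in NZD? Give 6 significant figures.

1 SGD ÷ 1.39442 = 0.717144 USD
0.717144 USD × 1.62104 = 1.16252 NZD

SGD/NZD = 1.16252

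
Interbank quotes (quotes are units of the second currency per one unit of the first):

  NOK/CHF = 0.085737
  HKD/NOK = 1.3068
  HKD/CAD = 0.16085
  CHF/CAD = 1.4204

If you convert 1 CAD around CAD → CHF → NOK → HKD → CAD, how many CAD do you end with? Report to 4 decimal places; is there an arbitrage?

Around CAD → CHF → NOK → HKD → CAD: 1 ÷ 1.4204 ÷ 0.085737 ÷ 1.3068 × 0.16085 = 1.010725
Product > 1; profitable direction is CAD → CHF → NOK → HKD → CAD.

1.0107 (arbitrage exists)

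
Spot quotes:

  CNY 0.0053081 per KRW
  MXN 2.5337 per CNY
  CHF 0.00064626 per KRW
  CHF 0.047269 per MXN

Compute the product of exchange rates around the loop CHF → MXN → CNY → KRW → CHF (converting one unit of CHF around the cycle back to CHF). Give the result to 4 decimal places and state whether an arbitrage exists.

Around CHF → MXN → CNY → KRW → CHF: 1 ÷ 0.047269 ÷ 2.5337 ÷ 0.0053081 × 0.00064626 = 1.016568
Product > 1; profitable direction is CHF → MXN → CNY → KRW → CHF.

1.0166 (arbitrage exists)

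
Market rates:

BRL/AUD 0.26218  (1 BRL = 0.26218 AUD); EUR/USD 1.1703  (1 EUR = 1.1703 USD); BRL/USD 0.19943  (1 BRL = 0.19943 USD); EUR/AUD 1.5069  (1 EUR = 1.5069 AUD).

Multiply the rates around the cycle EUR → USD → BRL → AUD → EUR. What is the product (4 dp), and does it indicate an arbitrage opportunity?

Around EUR → USD → BRL → AUD → EUR: 1 × 1.1703 ÷ 0.19943 × 0.26218 ÷ 1.5069 = 1.020991
Product > 1; profitable direction is EUR → USD → BRL → AUD → EUR.

1.0210 (arbitrage exists)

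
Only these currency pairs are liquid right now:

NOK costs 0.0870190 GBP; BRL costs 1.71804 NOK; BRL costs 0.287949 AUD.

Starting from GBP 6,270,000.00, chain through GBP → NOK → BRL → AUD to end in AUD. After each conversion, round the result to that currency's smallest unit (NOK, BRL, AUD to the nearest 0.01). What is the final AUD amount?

GBP 6,270,000.00 ÷ 0.0870190 = NOK 72,053,229.75
NOK 72,053,229.75 ÷ 1.71804 = BRL 41,939,203.83
BRL 41,939,203.83 × 0.287949 = AUD 12,076,351.80

AUD 12,076,351.80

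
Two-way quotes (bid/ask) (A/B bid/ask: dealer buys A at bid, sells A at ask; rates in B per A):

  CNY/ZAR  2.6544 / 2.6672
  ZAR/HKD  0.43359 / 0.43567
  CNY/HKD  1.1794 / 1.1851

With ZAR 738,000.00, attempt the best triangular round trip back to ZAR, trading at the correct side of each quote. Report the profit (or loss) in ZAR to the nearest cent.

Net profit: ZAR 11,038.68

Best loop ZAR → CNY → HKD → ZAR:
ZAR 738,000.00 ÷ 2.6672 (buy CNY at ask) = CNY 276,694.66
CNY 276,694.66 × 1.1794 (sell CNY at bid) = HKD 326,333.68
HKD 326,333.68 ÷ 0.43567 (buy ZAR at ask) = ZAR 749,038.68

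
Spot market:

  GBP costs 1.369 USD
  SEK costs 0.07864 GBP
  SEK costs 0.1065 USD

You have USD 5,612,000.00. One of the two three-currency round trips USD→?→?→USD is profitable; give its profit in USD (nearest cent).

Profit: USD 61,029.05

Profitable loop is USD → SEK → GBP → USD:
USD 5,612,000.00 ÷ 0.1065 = SEK 52,694,835.68
SEK 52,694,835.68 × 0.07864 = GBP 4,143,921.88
GBP 4,143,921.88 × 1.369 = USD 5,673,029.05
Profit = USD 5,673,029.05 − USD 5,612,000.00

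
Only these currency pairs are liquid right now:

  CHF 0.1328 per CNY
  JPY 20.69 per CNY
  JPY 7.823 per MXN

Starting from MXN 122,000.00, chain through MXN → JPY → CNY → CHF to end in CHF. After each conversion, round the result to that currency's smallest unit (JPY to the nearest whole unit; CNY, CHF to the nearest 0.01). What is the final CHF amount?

MXN 122,000.00 × 7.823 = JPY 954,406
JPY 954,406 ÷ 20.69 = CNY 46,128.85
CNY 46,128.85 × 0.1328 = CHF 6,125.91

CHF 6,125.91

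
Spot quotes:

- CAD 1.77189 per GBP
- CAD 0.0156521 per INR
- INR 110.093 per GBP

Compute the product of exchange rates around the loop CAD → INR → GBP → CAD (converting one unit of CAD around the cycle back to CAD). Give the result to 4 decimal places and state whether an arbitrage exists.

Around CAD → INR → GBP → CAD: 1 ÷ 0.0156521 ÷ 110.093 × 1.77189 = 1.028264
Product > 1; profitable direction is CAD → INR → GBP → CAD.

1.0283 (arbitrage exists)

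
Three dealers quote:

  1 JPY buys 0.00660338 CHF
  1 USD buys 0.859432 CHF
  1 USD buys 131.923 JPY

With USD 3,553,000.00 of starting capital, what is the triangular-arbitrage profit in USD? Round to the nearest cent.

Profit: USD 48,392.84

Profitable loop is USD → JPY → CHF → USD:
USD 3,553,000.00 × 131.923 = JPY 468,722,419
JPY 468,722,419 × 0.00660338 = CHF 3,095,152.25
CHF 3,095,152.25 ÷ 0.859432 = USD 3,601,392.84
Profit = USD 3,601,392.84 − USD 3,553,000.00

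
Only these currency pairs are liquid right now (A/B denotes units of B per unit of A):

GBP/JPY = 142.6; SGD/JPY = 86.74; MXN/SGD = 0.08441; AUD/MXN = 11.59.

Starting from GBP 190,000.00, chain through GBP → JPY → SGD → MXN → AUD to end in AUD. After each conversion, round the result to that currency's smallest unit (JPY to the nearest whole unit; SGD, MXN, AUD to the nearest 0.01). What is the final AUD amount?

AUD 319,283.42

GBP 190,000.00 × 142.6 = JPY 27,094,000
JPY 27,094,000 ÷ 86.74 = SGD 312,358.77
SGD 312,358.77 ÷ 0.08441 = MXN 3,700,494.85
MXN 3,700,494.85 ÷ 11.59 = AUD 319,283.42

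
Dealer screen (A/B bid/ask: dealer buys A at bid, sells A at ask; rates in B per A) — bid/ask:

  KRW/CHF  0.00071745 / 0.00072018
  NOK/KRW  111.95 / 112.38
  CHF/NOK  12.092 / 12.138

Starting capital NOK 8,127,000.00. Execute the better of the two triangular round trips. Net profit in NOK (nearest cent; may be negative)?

Net profit: NOK 145,809.85

Best loop NOK → CHF → KRW → NOK:
NOK 8,127,000.00 ÷ 12.138 (buy CHF at ask) = CHF 669,550.17
CHF 669,550.17 ÷ 0.00072018 (buy KRW at ask) = KRW 929,698,371
KRW 929,698,371 ÷ 112.38 (buy NOK at ask) = NOK 8,272,809.85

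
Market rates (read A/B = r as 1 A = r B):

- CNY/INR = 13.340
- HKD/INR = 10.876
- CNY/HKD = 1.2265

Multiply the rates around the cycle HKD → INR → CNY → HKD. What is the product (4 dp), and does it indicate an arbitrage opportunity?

1.0000 (no arbitrage)

Around HKD → INR → CNY → HKD: 1 × 10.876 ÷ 13.340 × 1.2265 = 0.999956
Product ≈ 1 (deviation 0.004%, within rounding noise).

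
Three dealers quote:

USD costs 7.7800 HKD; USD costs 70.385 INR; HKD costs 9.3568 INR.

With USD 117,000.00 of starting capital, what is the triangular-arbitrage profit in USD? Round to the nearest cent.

Profitable loop is USD → HKD → INR → USD:
USD 117,000.00 × 7.7800 = HKD 910,260.00
HKD 910,260.00 × 9.3568 = INR 8,517,120.77
INR 8,517,120.77 ÷ 70.385 = USD 121,007.61
Profit = USD 121,007.61 − USD 117,000.00

Profit: USD 4,007.61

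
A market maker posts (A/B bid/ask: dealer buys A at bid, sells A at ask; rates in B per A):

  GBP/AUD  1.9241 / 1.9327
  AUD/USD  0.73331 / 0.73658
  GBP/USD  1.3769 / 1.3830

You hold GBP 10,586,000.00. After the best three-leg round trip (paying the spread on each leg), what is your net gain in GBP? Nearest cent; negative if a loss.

Net profit: GBP 214,029.87

Best loop GBP → AUD → USD → GBP:
GBP 10,586,000.00 × 1.9241 (sell GBP at bid) = AUD 20,368,522.60
AUD 20,368,522.60 × 0.73331 (sell AUD at bid) = USD 14,936,441.31
USD 14,936,441.31 ÷ 1.3830 (buy GBP at ask) = GBP 10,800,029.87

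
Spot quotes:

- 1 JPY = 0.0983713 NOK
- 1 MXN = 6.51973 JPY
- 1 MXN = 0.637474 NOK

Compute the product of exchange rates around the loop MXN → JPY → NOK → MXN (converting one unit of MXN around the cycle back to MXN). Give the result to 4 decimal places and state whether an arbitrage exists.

1.0061 (arbitrage exists)

Around MXN → JPY → NOK → MXN: 1 × 6.51973 × 0.0983713 ÷ 0.637474 = 1.006087
Product > 1; profitable direction is MXN → JPY → NOK → MXN.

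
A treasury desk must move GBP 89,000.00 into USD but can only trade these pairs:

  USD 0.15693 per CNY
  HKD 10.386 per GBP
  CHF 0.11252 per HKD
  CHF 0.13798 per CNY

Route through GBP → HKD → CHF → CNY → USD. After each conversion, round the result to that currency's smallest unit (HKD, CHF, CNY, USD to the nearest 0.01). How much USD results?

GBP 89,000.00 × 10.386 = HKD 924,354.00
HKD 924,354.00 × 0.11252 = CHF 104,008.31
CHF 104,008.31 ÷ 0.13798 = CNY 753,792.65
CNY 753,792.65 × 0.15693 = USD 118,292.68

USD 118,292.68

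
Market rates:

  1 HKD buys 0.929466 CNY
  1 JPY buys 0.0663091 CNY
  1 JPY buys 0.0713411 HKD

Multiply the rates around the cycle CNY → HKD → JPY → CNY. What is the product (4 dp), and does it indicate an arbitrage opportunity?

Around CNY → HKD → JPY → CNY: 1 ÷ 0.929466 ÷ 0.0713411 × 0.0663091 = 1.000000
Product ≈ 1 (deviation 0.000%, within rounding noise).

1.0000 (no arbitrage)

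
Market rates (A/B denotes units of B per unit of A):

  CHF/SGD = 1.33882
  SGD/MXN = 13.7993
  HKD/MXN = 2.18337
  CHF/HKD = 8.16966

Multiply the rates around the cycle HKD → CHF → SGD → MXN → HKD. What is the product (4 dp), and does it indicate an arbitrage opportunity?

Around HKD → CHF → SGD → MXN → HKD: 1 ÷ 8.16966 × 1.33882 × 13.7993 ÷ 2.18337 = 1.035733
Product > 1; profitable direction is HKD → CHF → SGD → MXN → HKD.

1.0357 (arbitrage exists)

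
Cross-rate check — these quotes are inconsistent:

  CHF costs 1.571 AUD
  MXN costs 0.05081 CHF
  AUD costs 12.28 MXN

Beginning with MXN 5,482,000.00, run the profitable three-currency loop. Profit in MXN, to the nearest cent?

Profit: MXN 110,619.65

Profitable loop is MXN → AUD → CHF → MXN:
MXN 5,482,000.00 ÷ 12.28 = AUD 446,416.94
AUD 446,416.94 ÷ 1.571 = CHF 284,161.00
CHF 284,161.00 ÷ 0.05081 = MXN 5,592,619.65
Profit = MXN 5,592,619.65 − MXN 5,482,000.00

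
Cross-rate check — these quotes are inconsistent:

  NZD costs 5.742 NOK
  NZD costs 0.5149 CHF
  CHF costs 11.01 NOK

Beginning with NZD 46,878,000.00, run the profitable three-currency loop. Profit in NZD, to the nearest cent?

Profitable loop is NZD → NOK → CHF → NZD:
NZD 46,878,000.00 × 5.742 = NOK 269,173,476.00
NOK 269,173,476.00 ÷ 11.01 = CHF 24,448,090.46
CHF 24,448,090.46 ÷ 0.5149 = NZD 47,481,239.98
Profit = NZD 47,481,239.98 − NZD 46,878,000.00

Profit: NZD 603,239.98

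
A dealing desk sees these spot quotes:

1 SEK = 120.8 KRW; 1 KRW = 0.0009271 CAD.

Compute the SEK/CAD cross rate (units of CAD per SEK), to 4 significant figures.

1 SEK × 120.8 = 120.8 KRW
120.8 KRW × 0.0009271 = 0.111994 CAD

SEK/CAD = 0.1120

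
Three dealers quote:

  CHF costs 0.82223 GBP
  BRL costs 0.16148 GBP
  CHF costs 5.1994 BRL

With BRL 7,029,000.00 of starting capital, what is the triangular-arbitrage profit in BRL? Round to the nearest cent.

Profitable loop is BRL → GBP → CHF → BRL:
BRL 7,029,000.00 × 0.16148 = GBP 1,135,042.92
GBP 1,135,042.92 ÷ 0.82223 = CHF 1,380,444.55
CHF 1,380,444.55 × 5.1994 = BRL 7,177,483.38
Profit = BRL 7,177,483.38 − BRL 7,029,000.00

Profit: BRL 148,483.38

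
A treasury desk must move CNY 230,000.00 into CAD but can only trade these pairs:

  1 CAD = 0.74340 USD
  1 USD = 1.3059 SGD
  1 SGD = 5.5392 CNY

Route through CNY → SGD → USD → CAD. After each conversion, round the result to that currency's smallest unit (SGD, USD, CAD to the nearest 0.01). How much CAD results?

CAD 42,770.89

CNY 230,000.00 ÷ 5.5392 = SGD 41,522.24
SGD 41,522.24 ÷ 1.3059 = USD 31,795.88
USD 31,795.88 ÷ 0.74340 = CAD 42,770.89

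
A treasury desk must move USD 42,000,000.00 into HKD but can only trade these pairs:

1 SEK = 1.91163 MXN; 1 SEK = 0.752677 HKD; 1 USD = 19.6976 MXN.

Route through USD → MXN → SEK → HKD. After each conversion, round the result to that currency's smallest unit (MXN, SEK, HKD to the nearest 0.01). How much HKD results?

HKD 325,737,239.92

USD 42,000,000.00 × 19.6976 = MXN 827,299,200.00
MXN 827,299,200.00 ÷ 1.91163 = SEK 432,771,613.75
SEK 432,771,613.75 × 0.752677 = HKD 325,737,239.92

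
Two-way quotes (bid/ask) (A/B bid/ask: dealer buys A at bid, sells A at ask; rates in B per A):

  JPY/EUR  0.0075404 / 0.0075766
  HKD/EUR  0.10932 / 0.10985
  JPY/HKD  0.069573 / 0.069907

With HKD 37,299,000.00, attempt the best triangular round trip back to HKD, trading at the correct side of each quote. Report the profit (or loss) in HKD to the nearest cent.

Best loop HKD → EUR → JPY → HKD:
HKD 37,299,000.00 × 0.10932 (sell HKD at bid) = EUR 4,077,526.68
EUR 4,077,526.68 ÷ 0.0075766 (buy JPY at ask) = JPY 538,173,677
JPY 538,173,677 × 0.069573 (sell JPY at bid) = HKD 37,442,357.22

Net profit: HKD 143,357.22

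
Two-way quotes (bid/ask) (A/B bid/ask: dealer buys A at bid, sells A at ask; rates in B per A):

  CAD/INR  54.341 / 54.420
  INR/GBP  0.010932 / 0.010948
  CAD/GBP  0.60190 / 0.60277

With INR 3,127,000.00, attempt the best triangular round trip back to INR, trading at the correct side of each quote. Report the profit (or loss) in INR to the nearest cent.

Best loop INR → CAD → GBP → INR:
INR 3,127,000.00 ÷ 54.420 (buy CAD at ask) = CAD 57,460.49
CAD 57,460.49 × 0.60190 (sell CAD at bid) = GBP 34,585.47
GBP 34,585.47 ÷ 0.010948 (buy INR at ask) = INR 3,159,067.45

Net profit: INR 32,067.45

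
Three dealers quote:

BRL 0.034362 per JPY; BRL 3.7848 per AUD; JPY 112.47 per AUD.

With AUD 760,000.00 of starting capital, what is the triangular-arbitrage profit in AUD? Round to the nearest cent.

Profit: AUD 16,043.00

Profitable loop is AUD → JPY → BRL → AUD:
AUD 760,000.00 × 112.47 = JPY 85,477,200
JPY 85,477,200 × 0.034362 = BRL 2,937,167.55
BRL 2,937,167.55 ÷ 3.7848 = AUD 776,043.00
Profit = AUD 776,043.00 − AUD 760,000.00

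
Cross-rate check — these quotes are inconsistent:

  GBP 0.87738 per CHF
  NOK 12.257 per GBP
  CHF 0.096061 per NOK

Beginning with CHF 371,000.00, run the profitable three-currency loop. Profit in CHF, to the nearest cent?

Profit: CHF 12,259.50

Profitable loop is CHF → GBP → NOK → CHF:
CHF 371,000.00 × 0.87738 = GBP 325,507.98
GBP 325,507.98 × 12.257 = NOK 3,989,751.31
NOK 3,989,751.31 × 0.096061 = CHF 383,259.50
Profit = CHF 383,259.50 − CHF 371,000.00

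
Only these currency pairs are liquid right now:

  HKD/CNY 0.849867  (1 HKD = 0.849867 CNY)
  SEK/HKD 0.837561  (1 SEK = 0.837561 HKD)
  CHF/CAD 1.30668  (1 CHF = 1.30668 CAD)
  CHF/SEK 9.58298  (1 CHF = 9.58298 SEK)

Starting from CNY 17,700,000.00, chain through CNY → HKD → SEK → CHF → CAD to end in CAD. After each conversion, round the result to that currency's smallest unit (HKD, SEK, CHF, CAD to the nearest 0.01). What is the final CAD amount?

CAD 3,390,584.06

CNY 17,700,000.00 ÷ 0.849867 = HKD 20,826,788.19
HKD 20,826,788.19 ÷ 0.837561 = SEK 24,865,995.66
SEK 24,865,995.66 ÷ 9.58298 = CHF 2,594,808.26
CHF 2,594,808.26 × 1.30668 = CAD 3,390,584.06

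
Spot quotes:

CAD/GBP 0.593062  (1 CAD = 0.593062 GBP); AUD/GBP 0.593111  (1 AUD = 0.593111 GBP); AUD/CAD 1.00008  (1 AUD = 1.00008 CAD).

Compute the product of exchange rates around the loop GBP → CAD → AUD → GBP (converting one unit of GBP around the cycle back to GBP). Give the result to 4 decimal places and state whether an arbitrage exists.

1.0000 (no arbitrage)

Around GBP → CAD → AUD → GBP: 1 ÷ 0.593062 ÷ 1.00008 × 0.593111 = 1.000003
Product ≈ 1 (deviation 0.000%, within rounding noise).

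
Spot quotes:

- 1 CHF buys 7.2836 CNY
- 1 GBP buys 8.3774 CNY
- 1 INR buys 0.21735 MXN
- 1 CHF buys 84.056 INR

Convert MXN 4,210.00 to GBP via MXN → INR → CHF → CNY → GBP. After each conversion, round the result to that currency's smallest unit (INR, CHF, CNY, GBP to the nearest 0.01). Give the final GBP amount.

GBP 200.35

MXN 4,210.00 ÷ 0.21735 = INR 19,369.68
INR 19,369.68 ÷ 84.056 = CHF 230.44
CHF 230.44 × 7.2836 = CNY 1,678.43
CNY 1,678.43 ÷ 8.3774 = GBP 200.35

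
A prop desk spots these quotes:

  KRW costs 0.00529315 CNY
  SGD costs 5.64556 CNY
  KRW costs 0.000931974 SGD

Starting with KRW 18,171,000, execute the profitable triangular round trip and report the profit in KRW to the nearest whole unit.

Profitable loop is KRW → CNY → SGD → KRW:
KRW 18,171,000 × 0.00529315 = CNY 96,181.83
CNY 96,181.83 ÷ 5.64556 = SGD 17,036.72
SGD 17,036.72 ÷ 0.000931974 = KRW 18,280,253
Profit = KRW 18,280,253 − KRW 18,171,000

Profit: KRW 109,253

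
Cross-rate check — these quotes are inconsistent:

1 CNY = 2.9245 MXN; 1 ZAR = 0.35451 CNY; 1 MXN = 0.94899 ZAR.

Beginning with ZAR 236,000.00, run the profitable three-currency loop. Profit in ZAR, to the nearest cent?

Profit: ZAR 3,866.86

Profitable loop is ZAR → MXN → CNY → ZAR:
ZAR 236,000.00 ÷ 0.94899 = MXN 248,685.44
MXN 248,685.44 ÷ 2.9245 = CNY 85,035.20
CNY 85,035.20 ÷ 0.35451 = ZAR 239,866.86
Profit = ZAR 239,866.86 − ZAR 236,000.00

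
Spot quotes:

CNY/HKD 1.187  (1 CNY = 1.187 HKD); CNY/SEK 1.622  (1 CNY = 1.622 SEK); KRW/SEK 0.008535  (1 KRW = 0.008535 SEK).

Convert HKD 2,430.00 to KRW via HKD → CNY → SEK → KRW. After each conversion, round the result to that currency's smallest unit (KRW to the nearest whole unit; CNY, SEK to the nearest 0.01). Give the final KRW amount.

HKD 2,430.00 ÷ 1.187 = CNY 2,047.18
CNY 2,047.18 × 1.622 = SEK 3,320.53
SEK 3,320.53 ÷ 0.008535 = KRW 389,049

KRW 389,049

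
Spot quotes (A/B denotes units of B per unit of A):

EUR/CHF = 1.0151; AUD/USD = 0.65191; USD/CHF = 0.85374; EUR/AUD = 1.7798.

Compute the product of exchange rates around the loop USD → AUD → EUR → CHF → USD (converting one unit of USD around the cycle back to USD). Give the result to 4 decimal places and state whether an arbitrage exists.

1.0248 (arbitrage exists)

Around USD → AUD → EUR → CHF → USD: 1 ÷ 0.65191 ÷ 1.7798 × 1.0151 ÷ 0.85374 = 1.024765
Product > 1; profitable direction is USD → AUD → EUR → CHF → USD.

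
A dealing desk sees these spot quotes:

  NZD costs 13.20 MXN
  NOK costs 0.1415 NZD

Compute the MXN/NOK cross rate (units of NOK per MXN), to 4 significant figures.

MXN/NOK = 0.5354

1 MXN ÷ 13.20 = 0.0757576 NZD
0.0757576 NZD ÷ 0.1415 = 0.535389 NOK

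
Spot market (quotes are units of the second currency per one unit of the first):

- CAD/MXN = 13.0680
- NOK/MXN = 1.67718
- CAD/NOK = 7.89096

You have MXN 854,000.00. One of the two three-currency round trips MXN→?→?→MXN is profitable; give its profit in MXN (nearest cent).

Profitable loop is MXN → CAD → NOK → MXN:
MXN 854,000.00 ÷ 13.0680 = CAD 65,350.47
CAD 65,350.47 × 7.89096 = NOK 515,677.98
NOK 515,677.98 × 1.67718 = MXN 864,884.79
Profit = MXN 864,884.79 − MXN 854,000.00

Profit: MXN 10,884.79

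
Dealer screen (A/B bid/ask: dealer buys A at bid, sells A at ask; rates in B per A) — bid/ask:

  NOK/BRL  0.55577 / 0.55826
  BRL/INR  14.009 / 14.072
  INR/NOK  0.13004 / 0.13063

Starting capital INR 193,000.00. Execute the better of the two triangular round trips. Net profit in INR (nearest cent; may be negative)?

Best loop INR → NOK → BRL → INR:
INR 193,000.00 × 0.13004 (sell INR at bid) = NOK 25,097.72
NOK 25,097.72 × 0.55577 (sell NOK at bid) = BRL 13,948.56
BRL 13,948.56 × 14.009 (sell BRL at bid) = INR 195,405.37

Net profit: INR 2,405.37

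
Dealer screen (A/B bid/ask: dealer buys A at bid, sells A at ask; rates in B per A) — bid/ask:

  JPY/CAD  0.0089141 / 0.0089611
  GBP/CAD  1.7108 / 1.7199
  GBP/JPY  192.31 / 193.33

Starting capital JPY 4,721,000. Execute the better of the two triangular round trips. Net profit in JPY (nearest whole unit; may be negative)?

Best loop JPY → CAD → GBP → JPY:
JPY 4,721,000 × 0.0089141 (sell JPY at bid) = CAD 42,083.47
CAD 42,083.47 ÷ 1.7199 (buy GBP at ask) = GBP 24,468.55
GBP 24,468.55 × 192.31 (sell GBP at bid) = JPY 4,705,548

Net result: JPY -15,452 (no profitable arbitrage after spreads)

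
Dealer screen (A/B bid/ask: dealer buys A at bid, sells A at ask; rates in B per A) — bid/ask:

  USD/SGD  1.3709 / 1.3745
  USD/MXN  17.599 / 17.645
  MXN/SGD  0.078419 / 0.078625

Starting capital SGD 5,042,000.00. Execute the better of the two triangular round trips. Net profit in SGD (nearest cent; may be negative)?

Net profit: SGD 20,527.42

Best loop SGD → USD → MXN → SGD:
SGD 5,042,000.00 ÷ 1.3745 (buy USD at ask) = USD 3,668,243.00
USD 3,668,243.00 × 17.599 (sell USD at bid) = MXN 64,557,408.51
MXN 64,557,408.51 × 0.078419 (sell MXN at bid) = SGD 5,062,527.42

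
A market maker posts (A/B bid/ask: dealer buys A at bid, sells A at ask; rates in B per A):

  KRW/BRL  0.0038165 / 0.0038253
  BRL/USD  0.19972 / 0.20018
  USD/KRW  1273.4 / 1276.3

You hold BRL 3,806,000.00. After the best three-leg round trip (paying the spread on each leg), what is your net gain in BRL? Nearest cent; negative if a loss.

Net profit: BRL 88,303.81

Best loop BRL → KRW → USD → BRL:
BRL 3,806,000.00 ÷ 0.0038253 (buy KRW at ask) = KRW 994,954,644
KRW 994,954,644 ÷ 1276.3 (buy USD at ask) = USD 779,561.74
USD 779,561.74 ÷ 0.20018 (buy BRL at ask) = BRL 3,894,303.81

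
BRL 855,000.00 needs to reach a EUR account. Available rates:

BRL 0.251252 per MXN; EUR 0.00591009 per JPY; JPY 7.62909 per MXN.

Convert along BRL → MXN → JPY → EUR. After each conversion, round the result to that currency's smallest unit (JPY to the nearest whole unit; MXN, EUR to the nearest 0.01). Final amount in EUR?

BRL 855,000.00 ÷ 0.251252 = MXN 3,402,957.99
MXN 3,402,957.99 × 7.62909 = JPY 25,961,473
JPY 25,961,473 × 0.00591009 = EUR 153,434.64

EUR 153,434.64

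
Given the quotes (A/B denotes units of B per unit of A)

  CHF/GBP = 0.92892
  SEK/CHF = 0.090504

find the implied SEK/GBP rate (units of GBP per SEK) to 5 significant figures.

SEK/GBP = 0.084071

1 SEK × 0.090504 = 0.090504 CHF
0.090504 CHF × 0.92892 = 0.084071 GBP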